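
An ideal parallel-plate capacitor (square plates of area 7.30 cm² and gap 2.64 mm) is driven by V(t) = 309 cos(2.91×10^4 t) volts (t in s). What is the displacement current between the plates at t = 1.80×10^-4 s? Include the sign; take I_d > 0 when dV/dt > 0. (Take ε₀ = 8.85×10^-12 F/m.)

dV/dt = (309)(2.91×10^4)·−sin(5.238) = 7.778×10^6 V/s.
I_d = C dV/dt with C = ε₀A/d = (8.85×10^-12)(7.30×10^-4)/(2.64×10^-3) = 2.447×10^-12 F, so I_d = (2.447×10^-12)(7.778×10^6) = 1.90×10^-5 A.

1.90×10^-5 A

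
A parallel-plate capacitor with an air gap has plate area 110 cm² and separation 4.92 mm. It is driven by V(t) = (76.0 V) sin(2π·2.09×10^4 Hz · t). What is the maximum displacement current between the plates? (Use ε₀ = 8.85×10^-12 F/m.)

(dE/dt)_max = V₀ω/d = 2.028×10^9 V/(m·s); ω = 2πf = 1.313×10^5 rad/s.
I_d,max = ε₀ A (dE/dt)_max = (8.85×10^-12)(0.0110)(2.028×10^9) = 1.97×10^-4 A.

1.97×10^-4 A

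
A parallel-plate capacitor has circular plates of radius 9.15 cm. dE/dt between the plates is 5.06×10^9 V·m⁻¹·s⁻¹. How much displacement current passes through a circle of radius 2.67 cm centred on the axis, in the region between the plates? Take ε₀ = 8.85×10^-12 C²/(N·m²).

Total displacement current: I_d = ε₀(πR²)(dE/dt) = (8.85×10^-12)(0.02630)(5.06×10^9) = 1.178×10^-3 A.
Since J_d is uniform, the enclosed fraction is (r/R)² = 0.08515, giving I_d,enc = 1.00×10^-4 A.

1.00×10^-4 A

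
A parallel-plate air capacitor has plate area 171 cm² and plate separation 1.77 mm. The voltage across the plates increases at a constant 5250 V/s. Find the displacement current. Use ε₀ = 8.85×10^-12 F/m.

E = V/d so dE/dt = (dV/dt)/d = 2.966×10^6 V/(m·s), and I_d = ε₀ A dE/dt = (8.85×10^-12)(0.0171)(2.966×10^6) = 4.49×10^-7 A.

4.49×10^-7 A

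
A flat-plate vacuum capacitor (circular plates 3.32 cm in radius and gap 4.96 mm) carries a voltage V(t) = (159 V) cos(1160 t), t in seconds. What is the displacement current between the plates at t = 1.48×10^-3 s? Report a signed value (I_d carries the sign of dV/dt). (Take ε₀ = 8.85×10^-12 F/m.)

-1.13×10^-6 A

dV/dt = (159)(1160)·−sin(1.7168) = -1.825×10^5 V/s.
I_d = C dV/dt with C = ε₀A/d = (8.85×10^-12)(3.463×10^-3)/(4.96×10^-3) = 6.179×10^-12 F, so I_d = (6.179×10^-12)(-1.825×10^5) = -1.13×10^-6 A.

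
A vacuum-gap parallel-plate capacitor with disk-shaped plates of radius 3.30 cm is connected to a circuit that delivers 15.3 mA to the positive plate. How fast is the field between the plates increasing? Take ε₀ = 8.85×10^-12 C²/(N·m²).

5.05×10^11 V/(m·s)

Charge continuity gives I_d = I = 0.0153 A between the plates.
Inverting I_d = ε₀ A dE/dt gives dE/dt = 0.0153 / (8.85×10^-12 · 3.421×10^-3) = 5.05×10^11 V/(m·s).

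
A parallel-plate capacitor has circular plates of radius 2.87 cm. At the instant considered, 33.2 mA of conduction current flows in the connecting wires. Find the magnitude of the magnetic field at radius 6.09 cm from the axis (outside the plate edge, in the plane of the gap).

1.09×10^-7 T

By continuity the displacement current in the gap matches the conduction current: I_d = 0.0332 A.
For r ≥ R the full I_d is enclosed: B = μ₀ I_d/(2πr) = (4π×10^-7)(0.0332)/(2π·0.0609) = 1.09×10^-7 T.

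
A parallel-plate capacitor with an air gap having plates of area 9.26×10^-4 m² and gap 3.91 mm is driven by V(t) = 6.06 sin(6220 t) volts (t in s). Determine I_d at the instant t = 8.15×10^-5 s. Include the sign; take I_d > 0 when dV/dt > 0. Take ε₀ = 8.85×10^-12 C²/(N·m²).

C = ε₀A/d = (8.85×10^-12)(9.26×10^-4)/(3.91×10^-3) = 2.096×10^-12 F. dV/dt = V₀ω·cos(ωt); at ωt = 0.50693 rad this factor is 0.8742.
I_d = C dV/dt = (2.096×10^-12)(6.06)(6220)(0.8742) = 6.91×10^-8 A.

6.91×10^-8 A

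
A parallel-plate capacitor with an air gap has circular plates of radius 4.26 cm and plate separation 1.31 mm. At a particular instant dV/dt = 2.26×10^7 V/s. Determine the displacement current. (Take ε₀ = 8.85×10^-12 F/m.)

8.70×10^-4 A

The field between the plates is E = V/d, so dE/dt = (2.26×10^7)/(1.31×10^-3 m) = 1.725×10^10 V/(m·s).
I_d = ε₀ A (dE/dt) = (8.85×10^-12)(5.701×10^-3)(1.725×10^10) = 8.70×10^-4 A.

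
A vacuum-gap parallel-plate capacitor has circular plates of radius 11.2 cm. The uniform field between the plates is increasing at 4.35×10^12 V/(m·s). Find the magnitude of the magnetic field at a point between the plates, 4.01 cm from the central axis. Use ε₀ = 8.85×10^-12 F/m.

9.70×10^-7 T

I_d = ε₀ dΦ_E/dt = ε₀ πR² (dE/dt) = (8.85×10^-12)(0.03941)(4.35×10^12) = 1.517 A through the full plate area.
∮B·dl = μ₀ I_d,enc with I_d,enc = I_d r²/R² = 0.1945 A; so B = μ₀ I_d,enc/(2πr) = 9.70×10^-7 T.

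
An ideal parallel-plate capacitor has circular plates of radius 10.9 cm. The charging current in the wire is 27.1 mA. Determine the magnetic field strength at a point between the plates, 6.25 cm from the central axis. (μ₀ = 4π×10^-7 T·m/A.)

By continuity the displacement current in the gap matches the conduction current: I_d = 0.0271 A.
∮B·dl = μ₀ I_d,enc with I_d,enc = I_d r²/R² = 8.910×10^-3 A; so B = μ₀ I_d,enc/(2πr) = 2.85×10^-8 T.

2.85×10^-8 T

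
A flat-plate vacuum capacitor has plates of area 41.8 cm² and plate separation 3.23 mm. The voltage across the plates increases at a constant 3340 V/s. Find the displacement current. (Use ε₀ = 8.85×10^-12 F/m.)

3.83×10^-8 A

The field between the plates is E = V/d, so dE/dt = (3340)/(3.23×10^-3 m) = 1.034×10^6 V/(m·s).
I_d = ε₀ A (dE/dt) = (8.85×10^-12)(4.18×10^-3)(1.034×10^6) = 3.83×10^-8 A.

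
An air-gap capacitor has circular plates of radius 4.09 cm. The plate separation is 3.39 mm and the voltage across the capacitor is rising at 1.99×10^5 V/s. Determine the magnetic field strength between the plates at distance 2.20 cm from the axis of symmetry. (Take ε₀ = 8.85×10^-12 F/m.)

7.18×10^-12 T

dE/dt = (dV/dt)/d = 5.870×10^7 V/(m·s); I_d = ε₀(πR²)(dE/dt) = (8.85×10^-12)(5.255×10^-3)(5.870×10^7) = 2.730×10^-6 A.
An Ampèrian loop of radius r encloses a fraction (r/R)² of I_d. Then B·2πr = μ₀ I_d (r/R)², giving B = μ₀ I_d r/(2πR²) = 7.18×10^-12 T.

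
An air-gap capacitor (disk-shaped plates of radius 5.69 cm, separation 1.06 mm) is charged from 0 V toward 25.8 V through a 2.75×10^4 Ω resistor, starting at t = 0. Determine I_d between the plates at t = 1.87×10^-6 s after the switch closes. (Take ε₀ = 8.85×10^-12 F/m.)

C = ε₀A/d = (8.85×10^-12)(0.01017)/(1.06×10^-3) = 8.491×10^-11 F, so τ = RC = 2.335×10^-6 s.
The conduction current is I(t) = (V₀/R) e^(−t/τ), and the displacement current between the plates equals it.
t/τ = 0.8009; I_d = (25.8/2.75×10^4) · e^(−0.8009) = (9.382×10^-4)(0.4489) = 4.21×10^-4 A.

4.21×10^-4 A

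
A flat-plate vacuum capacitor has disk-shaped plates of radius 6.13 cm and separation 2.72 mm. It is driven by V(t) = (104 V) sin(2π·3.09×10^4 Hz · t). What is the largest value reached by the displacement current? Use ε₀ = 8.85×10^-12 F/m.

The displacement current equals the conduction current C dV/dt, which peaks at C V₀ ω.
With C = ε₀A/d = (8.85×10^-12)(0.01181)/(2.72×10^-3) = 3.843×10^-11 F and ω = 2πf = 1.942×10^5 rad/s, I_d,max = (3.843×10^-11)(104)(1.942×10^5) = 7.76×10^-4 A.

7.76×10^-4 A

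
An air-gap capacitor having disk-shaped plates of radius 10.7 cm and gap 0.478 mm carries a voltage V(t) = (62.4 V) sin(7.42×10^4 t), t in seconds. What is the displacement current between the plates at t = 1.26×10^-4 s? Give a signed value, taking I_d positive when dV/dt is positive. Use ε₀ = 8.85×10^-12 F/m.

C = ε₀A/d = (8.85×10^-12)(0.03597)/(4.78×10^-4) = 6.660×10^-10 F. dV/dt = V₀ω·cos(ωt); at ωt = 9.3492 rad this factor is -0.9971.
I_d = C dV/dt = (6.660×10^-10)(62.4)(7.42×10^4)(-0.9971) = -3.07×10^-3 A.

-3.07×10^-3 A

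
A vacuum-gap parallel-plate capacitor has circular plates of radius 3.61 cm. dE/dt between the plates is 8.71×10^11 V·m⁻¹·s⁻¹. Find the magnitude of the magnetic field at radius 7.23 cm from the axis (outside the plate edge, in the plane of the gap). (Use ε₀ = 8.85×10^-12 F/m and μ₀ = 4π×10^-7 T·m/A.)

Through the whole plate area (πR² = 4.094×10^-3 m²), I_d = ε₀ πR² dE/dt = 0.03156 A.
Outside the plates the loop encloses all of I_d, so B·2πr = μ₀ I_d and B = 8.73×10^-8 T.

8.73×10^-8 T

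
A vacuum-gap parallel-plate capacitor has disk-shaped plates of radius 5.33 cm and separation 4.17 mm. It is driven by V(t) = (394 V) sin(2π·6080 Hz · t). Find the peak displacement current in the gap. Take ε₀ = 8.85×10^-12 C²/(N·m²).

2.85×10^-4 A

The displacement current equals the conduction current C dV/dt, which peaks at C V₀ ω.
With C = ε₀A/d = (8.85×10^-12)(8.925×10^-3)/(4.17×10^-3) = 1.894×10^-11 F and ω = 2πf = 3.820×10^4 rad/s, I_d,max = (1.894×10^-11)(394)(3.820×10^4) = 2.85×10^-4 A.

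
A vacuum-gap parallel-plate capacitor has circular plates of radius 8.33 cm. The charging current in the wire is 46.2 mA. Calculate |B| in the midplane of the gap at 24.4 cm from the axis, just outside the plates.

By continuity the displacement current in the gap matches the conduction current: I_d = 0.0462 A.
Outside the plates the loop encloses all of I_d, so B·2πr = μ₀ I_d and B = 3.79×10^-8 T.

3.79×10^-8 T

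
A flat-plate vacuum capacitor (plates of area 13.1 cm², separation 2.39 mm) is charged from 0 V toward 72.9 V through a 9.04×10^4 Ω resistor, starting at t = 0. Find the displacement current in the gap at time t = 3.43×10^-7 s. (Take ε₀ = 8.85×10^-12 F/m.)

C = ε₀A/d = (8.85×10^-12)(1.31×10^-3)/(2.39×10^-3) = 4.851×10^-12 F and τ = RC = 4.385×10^-7 s. I_d in the gap equals the RC charging current.
I_d(t) = (V₀/R) e^(−t/τ) = 8.064×10^-4 · e^(−0.7822) = 3.69×10^-4 A.

3.69×10^-4 A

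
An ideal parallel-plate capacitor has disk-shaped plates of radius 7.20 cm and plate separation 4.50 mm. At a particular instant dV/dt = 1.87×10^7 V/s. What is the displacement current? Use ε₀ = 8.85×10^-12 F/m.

5.99×10^-4 A

The displacement current equals the charging current C dV/dt. With C = ε₀A/d = (8.85×10^-12)(0.01629)/(4.50×10^-3) = 3.204×10^-11 F, I_d = (3.204×10^-11)(1.87×10^7) = 5.99×10^-4 A.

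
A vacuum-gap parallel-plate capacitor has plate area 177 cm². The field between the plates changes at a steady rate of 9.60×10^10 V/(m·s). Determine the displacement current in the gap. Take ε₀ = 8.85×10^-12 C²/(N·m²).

0.0150 A

The displacement current is ε₀ times dΦ_E/dt = ε₀ A dE/dt = (8.85×10^-12)(0.0177)(9.60×10^10) = 0.0150 A.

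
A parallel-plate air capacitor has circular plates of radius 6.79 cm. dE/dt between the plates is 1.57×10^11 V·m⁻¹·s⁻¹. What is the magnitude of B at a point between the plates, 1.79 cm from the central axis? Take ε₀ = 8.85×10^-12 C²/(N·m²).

Total displacement current: I_d = ε₀(πR²)(dE/dt) = (8.85×10^-12)(0.01448)(1.57×10^11) = 0.02012 A.
For r < R the Ampère–Maxwell law gives B(2πr) = μ₀ I_d (r²/R²), so B = μ₀ I_d r/(2πR²) = (4π×10^-7)(0.02012)(0.0179)/(2π·0.0679²) = 1.56×10^-8 T.

1.56×10^-8 T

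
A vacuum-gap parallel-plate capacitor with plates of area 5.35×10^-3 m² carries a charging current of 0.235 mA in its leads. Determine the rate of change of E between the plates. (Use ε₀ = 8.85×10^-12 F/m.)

Charge continuity gives I_d = I = 2.35×10^-4 A between the plates.
Inverting I_d = ε₀ A dE/dt gives dE/dt = 2.35×10^-4 / (8.85×10^-12 · 5.35×10^-3) = 4.96×10^9 V/(m·s).

4.96×10^9 V/(m·s)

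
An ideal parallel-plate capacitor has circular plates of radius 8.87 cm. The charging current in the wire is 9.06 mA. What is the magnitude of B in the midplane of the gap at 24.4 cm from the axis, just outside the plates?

No conduction current crosses the gap, so I_d there equals the 9.06×10^-3 A in the leads.
With r > R the enclosed displacement current is the full I_d; B = μ₀ I_d / (2πr) = 7.43×10^-9 T.

7.43×10^-9 T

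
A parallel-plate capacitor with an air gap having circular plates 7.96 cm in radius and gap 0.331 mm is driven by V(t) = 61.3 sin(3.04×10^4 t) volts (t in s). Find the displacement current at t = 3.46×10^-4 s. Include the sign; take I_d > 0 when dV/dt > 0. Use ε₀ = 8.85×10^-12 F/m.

dV/dt = (61.3)(3.04×10^4)·cos(10.5184) = -8.559×10^5 V/s.
I_d = C dV/dt with C = ε₀A/d = (8.85×10^-12)(0.01991)/(3.31×10^-4) = 5.323×10^-10 F, so I_d = (5.323×10^-10)(-8.559×10^5) = -4.56×10^-4 A.

-4.56×10^-4 A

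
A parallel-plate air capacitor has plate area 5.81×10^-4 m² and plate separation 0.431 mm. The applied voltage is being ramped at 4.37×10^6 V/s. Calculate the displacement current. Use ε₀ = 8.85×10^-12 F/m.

The displacement current equals the charging current C dV/dt. With C = ε₀A/d = (8.85×10^-12)(5.81×10^-4)/(4.31×10^-4) = 1.193×10^-11 F, I_d = (1.193×10^-11)(4.37×10^6) = 5.21×10^-5 A.

5.21×10^-5 A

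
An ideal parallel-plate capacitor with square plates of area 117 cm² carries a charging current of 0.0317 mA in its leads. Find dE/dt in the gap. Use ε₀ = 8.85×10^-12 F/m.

3.06×10^8 V/(m·s)

Charge continuity gives I_d = I = 3.17×10^-5 A between the plates.
Then dE/dt = I_d/(ε₀A) = 3.06×10^8 V/(m·s).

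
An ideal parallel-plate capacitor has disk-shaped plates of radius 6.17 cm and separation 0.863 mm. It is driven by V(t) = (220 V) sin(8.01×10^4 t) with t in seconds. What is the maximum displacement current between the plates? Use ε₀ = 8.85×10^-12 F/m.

(dE/dt)_max = V₀ω/d = 2.042×10^10 V/(m·s); ω = 8.01×10^4 rad/s.
I_d,max = ε₀ A (dE/dt)_max = (8.85×10^-12)(0.01196)(2.042×10^10) = 2.16×10^-3 A.

2.16×10^-3 A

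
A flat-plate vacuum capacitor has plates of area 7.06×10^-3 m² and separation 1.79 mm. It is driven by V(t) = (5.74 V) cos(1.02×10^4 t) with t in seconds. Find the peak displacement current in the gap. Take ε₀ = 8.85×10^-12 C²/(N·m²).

The displacement current equals the conduction current C dV/dt, which peaks at C V₀ ω.
With C = ε₀A/d = (8.85×10^-12)(7.06×10^-3)/(1.79×10^-3) = 3.491×10^-11 F and ω = 1.02×10^4 rad/s, I_d,max = (3.491×10^-11)(5.74)(1.02×10^4) = 2.04×10^-6 A.

2.04×10^-6 A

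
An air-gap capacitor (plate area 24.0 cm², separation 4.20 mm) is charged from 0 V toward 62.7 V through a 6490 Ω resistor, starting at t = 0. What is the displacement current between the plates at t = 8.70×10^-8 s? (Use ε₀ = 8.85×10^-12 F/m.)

6.82×10^-4 A

C = ε₀A/d = (8.85×10^-12)(2.40×10^-3)/(4.20×10^-3) = 5.057×10^-12 F and τ = RC = 3.282×10^-8 s. I_d in the gap equals the RC charging current.
I_d(t) = (V₀/R) e^(−t/τ) = 9.661×10^-3 · e^(−2.651) = 6.82×10^-4 A.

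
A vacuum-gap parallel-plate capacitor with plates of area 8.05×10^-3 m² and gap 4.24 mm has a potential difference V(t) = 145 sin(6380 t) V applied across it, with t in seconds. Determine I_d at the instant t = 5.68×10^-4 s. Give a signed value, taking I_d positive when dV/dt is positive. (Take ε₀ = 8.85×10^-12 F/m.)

dV/dt = (145)(6380)·cos(3.62384) = -8.196×10^5 V/s.
I_d = C dV/dt with C = ε₀A/d = (8.85×10^-12)(8.05×10^-3)/(4.24×10^-3) = 1.680×10^-11 F, so I_d = (1.680×10^-11)(-8.196×10^5) = -1.38×10^-5 A.

-1.38×10^-5 A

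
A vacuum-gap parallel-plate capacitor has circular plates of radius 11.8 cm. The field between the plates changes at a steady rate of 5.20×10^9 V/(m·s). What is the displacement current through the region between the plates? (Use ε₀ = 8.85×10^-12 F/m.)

I_d = ε₀ A (dE/dt) = (8.85×10^-12)(0.04374 m²)(5.20×10^9) = 2.01×10^-3 A.

2.01×10^-3 A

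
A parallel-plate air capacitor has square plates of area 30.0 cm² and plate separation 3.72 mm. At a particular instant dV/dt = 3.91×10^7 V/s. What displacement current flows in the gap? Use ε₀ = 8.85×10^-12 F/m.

2.79×10^-4 A

E = V/d so dE/dt = (dV/dt)/d = 1.051×10^10 V/(m·s), and I_d = ε₀ A dE/dt = (8.85×10^-12)(3.00×10^-3)(1.051×10^10) = 2.79×10^-4 A.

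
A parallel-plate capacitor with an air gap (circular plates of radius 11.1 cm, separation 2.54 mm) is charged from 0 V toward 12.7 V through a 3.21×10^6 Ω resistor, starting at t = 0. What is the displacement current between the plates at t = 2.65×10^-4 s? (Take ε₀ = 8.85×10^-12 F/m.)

C = ε₀A/d = (8.85×10^-12)(0.03871)/(2.54×10^-3) = 1.349×10^-10 F, so τ = RC = 4.330×10^-4 s.
The conduction current is I(t) = (V₀/R) e^(−t/τ), and the displacement current between the plates equals it.
t/τ = 0.6120; I_d = (12.7/3.21×10^6) · e^(−0.6120) = (3.956×10^-6)(0.5423) = 2.15×10^-6 A.

2.15×10^-6 A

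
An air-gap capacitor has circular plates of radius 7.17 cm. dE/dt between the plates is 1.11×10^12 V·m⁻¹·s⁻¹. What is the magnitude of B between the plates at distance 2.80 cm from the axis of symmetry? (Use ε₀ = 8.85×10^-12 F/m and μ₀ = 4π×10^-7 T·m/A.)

Total displacement current: I_d = ε₀(πR²)(dE/dt) = (8.85×10^-12)(0.01615)(1.11×10^12) = 0.1586 A.
An Ampèrian loop of radius r encloses a fraction (r/R)² of I_d. Then B·2πr = μ₀ I_d (r/R)², giving B = μ₀ I_d r/(2πR²) = 1.73×10^-7 T.

1.73×10^-7 T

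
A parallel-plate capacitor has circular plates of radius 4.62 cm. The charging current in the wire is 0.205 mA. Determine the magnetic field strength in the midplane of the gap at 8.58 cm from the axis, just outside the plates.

4.78×10^-10 T

No conduction current crosses the gap, so I_d there equals the 2.05×10^-4 A in the leads.
With r > R the enclosed displacement current is the full I_d; B = μ₀ I_d / (2πr) = 4.78×10^-10 T.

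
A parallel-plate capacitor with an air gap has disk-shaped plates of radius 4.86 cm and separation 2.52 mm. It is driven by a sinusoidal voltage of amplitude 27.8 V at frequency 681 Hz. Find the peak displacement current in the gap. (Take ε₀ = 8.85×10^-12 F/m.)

C = ε₀A/d = (8.85×10^-12)(7.420×10^-3)/(2.52×10^-3) = 2.606×10^-11 F; ω = 2πf = 4279 rad/s.
I_d = C dV/dt, so |I_d|_max = C V₀ ω = (2.606×10^-11)(27.8)(4279) = 3.10×10^-6 A.

3.10×10^-6 A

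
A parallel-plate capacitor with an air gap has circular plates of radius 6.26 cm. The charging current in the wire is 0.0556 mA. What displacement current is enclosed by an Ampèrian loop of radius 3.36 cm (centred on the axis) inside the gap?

1.60×10^-5 A

By continuity the displacement current in the gap matches the conduction current: I_d = 5.56×10^-5 A.
Since J_d is uniform, the enclosed fraction is (r/R)² = 0.2881, giving I_d,enc = 1.60×10^-5 A.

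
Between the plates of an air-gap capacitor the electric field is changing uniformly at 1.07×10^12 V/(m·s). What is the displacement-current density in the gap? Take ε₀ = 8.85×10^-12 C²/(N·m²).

9.47 A/m²

The displacement-current density is ε₀ ∂E/∂t = (8.85×10^-12)(1.07×10^12) = 9.47 A/m².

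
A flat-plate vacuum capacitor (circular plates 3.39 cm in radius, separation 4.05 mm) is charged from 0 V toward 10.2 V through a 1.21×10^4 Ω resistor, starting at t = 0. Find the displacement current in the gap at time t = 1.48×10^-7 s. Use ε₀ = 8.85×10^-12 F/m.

1.79×10^-4 A

C = ε₀A/d = (8.85×10^-12)(3.610×10^-3)/(4.05×10^-3) = 7.889×10^-12 F and τ = RC = 9.546×10^-8 s. I_d in the gap equals the RC charging current.
I_d(t) = (V₀/R) e^(−t/τ) = 8.430×10^-4 · e^(−1.550) = 1.79×10^-4 A.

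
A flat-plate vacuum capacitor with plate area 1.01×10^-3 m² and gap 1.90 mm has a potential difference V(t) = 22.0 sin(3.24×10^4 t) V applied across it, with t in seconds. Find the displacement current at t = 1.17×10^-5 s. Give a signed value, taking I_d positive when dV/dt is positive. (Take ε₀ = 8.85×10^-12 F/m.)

dE/dt = (V₀ω/d)·cos(ωt) with ωt = 0.37908 rad: (22.0)(3.24×10^4)(0.9290)/(1.90×10^-3) = 3.485×10^8 V/(m·s).
I_d = ε₀ A dE/dt = (8.85×10^-12)(1.01×10^-3)(3.485×10^8) = 3.12×10^-6 A.

3.12×10^-6 A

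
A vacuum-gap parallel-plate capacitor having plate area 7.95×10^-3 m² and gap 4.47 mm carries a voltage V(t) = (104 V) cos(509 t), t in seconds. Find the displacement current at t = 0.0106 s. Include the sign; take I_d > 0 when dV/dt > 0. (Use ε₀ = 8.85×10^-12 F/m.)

C = ε₀A/d = (8.85×10^-12)(7.95×10^-3)/(4.47×10^-3) = 1.574×10^-11 F. dV/dt = V₀ω·−sin(ωt); at ωt = 5.3954 rad this factor is 0.7757.
I_d = C dV/dt = (1.574×10^-11)(104)(509)(0.7757) = 6.46×10^-7 A.

6.46×10^-7 A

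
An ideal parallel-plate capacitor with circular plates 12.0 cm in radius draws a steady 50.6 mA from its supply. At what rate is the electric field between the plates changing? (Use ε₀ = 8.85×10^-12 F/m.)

By continuity, I_d in the gap equals the 50.6 mA flowing in the wire.
Since I_d = ε₀ A dE/dt, dE/dt = I_d/(ε₀A) = (0.0506)/((8.85×10^-12)(0.04524)) = 1.26×10^11 V/(m·s).

1.26×10^11 V/(m·s)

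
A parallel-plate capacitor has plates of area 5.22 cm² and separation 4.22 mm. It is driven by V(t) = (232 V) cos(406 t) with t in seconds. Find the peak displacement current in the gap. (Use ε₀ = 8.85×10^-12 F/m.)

The displacement current equals the conduction current C dV/dt, which peaks at C V₀ ω.
With C = ε₀A/d = (8.85×10^-12)(5.22×10^-4)/(4.22×10^-3) = 1.095×10^-12 F and ω = 406 rad/s, I_d,max = (1.095×10^-12)(232)(406) = 1.03×10^-7 A.

1.03×10^-7 A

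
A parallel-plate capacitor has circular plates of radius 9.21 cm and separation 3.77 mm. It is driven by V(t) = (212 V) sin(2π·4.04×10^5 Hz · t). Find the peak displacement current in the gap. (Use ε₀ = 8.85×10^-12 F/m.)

0.0337 A

(dE/dt)_max = V₀ω/d = 1.427×10^11 V/(m·s); ω = 2πf = 2.538×10^6 rad/s.
I_d,max = ε₀ A (dE/dt)_max = (8.85×10^-12)(0.02665)(1.427×10^11) = 0.0337 A.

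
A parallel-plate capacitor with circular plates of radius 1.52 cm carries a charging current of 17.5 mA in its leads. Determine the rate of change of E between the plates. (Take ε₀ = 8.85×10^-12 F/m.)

2.72×10^12 V/(m·s)

Charge continuity gives I_d = I = 0.0175 A between the plates.
Since I_d = ε₀ A dE/dt, dE/dt = I_d/(ε₀A) = (0.0175)/((8.85×10^-12)(7.258×10^-4)) = 2.72×10^12 V/(m·s).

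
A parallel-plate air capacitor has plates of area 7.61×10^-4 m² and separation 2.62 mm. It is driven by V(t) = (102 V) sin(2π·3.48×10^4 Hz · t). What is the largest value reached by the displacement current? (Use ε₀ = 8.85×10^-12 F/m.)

(dE/dt)_max = V₀ω/d = 8.514×10^9 V/(m·s); ω = 2πf = 2.187×10^5 rad/s.
I_d,max = ε₀ A (dE/dt)_max = (8.85×10^-12)(7.61×10^-4)(8.514×10^9) = 5.73×10^-5 A.

5.73×10^-5 A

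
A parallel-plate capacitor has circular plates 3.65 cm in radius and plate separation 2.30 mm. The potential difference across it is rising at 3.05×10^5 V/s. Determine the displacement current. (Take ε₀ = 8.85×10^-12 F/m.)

4.91×10^-6 A

The field between the plates is E = V/d, so dE/dt = (3.05×10^5)/(2.30×10^-3 m) = 1.326×10^8 V/(m·s).
I_d = ε₀ A (dE/dt) = (8.85×10^-12)(4.185×10^-3)(1.326×10^8) = 4.91×10^-6 A.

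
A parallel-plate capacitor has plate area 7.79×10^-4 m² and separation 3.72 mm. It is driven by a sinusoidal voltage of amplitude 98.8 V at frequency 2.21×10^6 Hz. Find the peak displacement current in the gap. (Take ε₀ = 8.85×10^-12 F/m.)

2.54×10^-3 A

C = ε₀A/d = (8.85×10^-12)(7.79×10^-4)/(3.72×10^-3) = 1.853×10^-12 F; ω = 2πf = 1.389×10^7 rad/s.
I_d = C dV/dt, so |I_d|_max = C V₀ ω = (1.853×10^-12)(98.8)(1.389×10^7) = 2.54×10^-3 A.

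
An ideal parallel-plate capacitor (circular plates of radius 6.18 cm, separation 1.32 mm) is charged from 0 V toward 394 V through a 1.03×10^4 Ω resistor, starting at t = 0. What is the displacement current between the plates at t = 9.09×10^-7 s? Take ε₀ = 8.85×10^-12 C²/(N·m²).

0.0128 A

With C = ε₀A/d = (8.85×10^-12)(0.01200)/(1.32×10^-3) = 8.045×10^-11 F, the time constant is τ = RC = 8.286×10^-7 s, so t/τ = 1.097 and e^(−t/τ) = 0.3339.
I_d = I_cond = (V₀/R) e^(−t/τ) = (0.03825)(0.3339) = 0.0128 A.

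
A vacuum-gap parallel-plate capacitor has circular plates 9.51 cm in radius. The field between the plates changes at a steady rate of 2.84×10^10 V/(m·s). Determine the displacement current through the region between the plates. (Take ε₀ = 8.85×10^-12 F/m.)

With a uniform field, Φ_E = EA, so I_d = ε₀ A dE/dt = 7.14×10^-3 A.

7.14×10^-3 A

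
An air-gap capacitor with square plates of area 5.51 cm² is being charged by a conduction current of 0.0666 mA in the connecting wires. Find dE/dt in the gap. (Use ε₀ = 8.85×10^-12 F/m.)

The displacement current between the plates equals the conduction current, I_d = 0.0666 mA.
Then dE/dt = I_d/(ε₀A) = 1.37×10^10 V/(m·s).

1.37×10^10 V/(m·s)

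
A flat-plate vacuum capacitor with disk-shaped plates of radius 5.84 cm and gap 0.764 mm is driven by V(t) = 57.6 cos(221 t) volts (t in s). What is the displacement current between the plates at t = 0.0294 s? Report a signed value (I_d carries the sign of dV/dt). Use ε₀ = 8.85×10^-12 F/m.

-3.36×10^-7 A

C = ε₀A/d = (8.85×10^-12)(0.01071)/(7.64×10^-4) = 1.241×10^-10 F. dV/dt = V₀ω·−sin(ωt); at ωt = 6.4974 rad this factor is -0.2126.
I_d = C dV/dt = (1.241×10^-10)(57.6)(221)(-0.2126) = -3.36×10^-7 A.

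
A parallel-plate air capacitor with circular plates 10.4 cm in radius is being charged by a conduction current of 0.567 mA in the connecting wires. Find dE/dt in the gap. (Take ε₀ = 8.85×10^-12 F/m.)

1.89×10^9 V/(m·s)

Charge continuity gives I_d = I = 5.67×10^-4 A between the plates.
Inverting I_d = ε₀ A dE/dt gives dE/dt = 5.67×10^-4 / (8.85×10^-12 · 0.03398) = 1.89×10^9 V/(m·s).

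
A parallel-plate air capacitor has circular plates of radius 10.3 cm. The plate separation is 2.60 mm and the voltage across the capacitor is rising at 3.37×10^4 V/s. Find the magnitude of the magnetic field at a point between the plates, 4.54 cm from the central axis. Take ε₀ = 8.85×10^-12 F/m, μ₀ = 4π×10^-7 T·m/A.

3.27×10^-12 T

I_d = C dV/dt with C = ε₀πR²/d = 1.135×10^-10 F, so I_d = (1.135×10^-10)(3.37×10^4) = 3.825×10^-6 A.
∮B·dl = μ₀ I_d,enc with I_d,enc = I_d r²/R² = 7.431×10^-7 A; so B = μ₀ I_d,enc/(2πr) = 3.27×10^-12 T.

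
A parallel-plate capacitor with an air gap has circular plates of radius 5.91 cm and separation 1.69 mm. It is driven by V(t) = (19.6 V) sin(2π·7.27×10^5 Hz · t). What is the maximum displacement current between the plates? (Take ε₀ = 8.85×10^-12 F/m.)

C = ε₀A/d = (8.85×10^-12)(0.01097)/(1.69×10^-3) = 5.745×10^-11 F; ω = 2πf = 4.568×10^6 rad/s.
I_d = C dV/dt, so |I_d|_max = C V₀ ω = (5.745×10^-11)(19.6)(4.568×10^6) = 5.14×10^-3 A.

5.14×10^-3 A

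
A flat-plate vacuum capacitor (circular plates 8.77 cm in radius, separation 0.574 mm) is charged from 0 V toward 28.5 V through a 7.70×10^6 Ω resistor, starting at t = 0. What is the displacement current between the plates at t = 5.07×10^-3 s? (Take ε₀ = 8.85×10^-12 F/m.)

C = ε₀A/d = (8.85×10^-12)(0.02416)/(5.74×10^-4) = 3.725×10^-10 F and τ = RC = 2.868×10^-3 s. I_d in the gap equals the RC charging current.
I_d(t) = (V₀/R) e^(−t/τ) = 3.701×10^-6 · e^(−1.768) = 6.32×10^-7 A.

6.32×10^-7 A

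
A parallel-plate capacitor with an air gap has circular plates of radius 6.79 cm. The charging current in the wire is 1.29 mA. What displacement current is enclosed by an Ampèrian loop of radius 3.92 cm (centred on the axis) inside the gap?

4.30×10^-4 A

Between the plates the displacement current equals the wire current: I_d = 1.29 mA = 1.29×10^-3 A.
The field is uniform, so I_d,enc = I_d (r/R)² = (1.29×10^-3)(3.92/6.79)² = 4.30×10^-4 A.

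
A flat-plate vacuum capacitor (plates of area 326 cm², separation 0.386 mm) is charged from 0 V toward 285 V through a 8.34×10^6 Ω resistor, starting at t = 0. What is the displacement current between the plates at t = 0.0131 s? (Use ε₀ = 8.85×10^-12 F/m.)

C = ε₀A/d = (8.85×10^-12)(0.0326)/(3.86×10^-4) = 7.474×10^-10 F, so τ = RC = 6.233×10^-3 s.
The conduction current is I(t) = (V₀/R) e^(−t/τ), and the displacement current between the plates equals it.
t/τ = 2.102; I_d = (285/8.34×10^6) · e^(−2.102) = (3.417×10^-5)(0.1222) = 4.18×10^-6 A.

4.18×10^-6 A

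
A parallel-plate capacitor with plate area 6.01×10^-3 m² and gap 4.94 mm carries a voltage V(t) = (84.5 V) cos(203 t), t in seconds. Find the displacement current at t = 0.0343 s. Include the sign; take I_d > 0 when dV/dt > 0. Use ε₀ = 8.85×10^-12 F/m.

C = ε₀A/d = (8.85×10^-12)(6.01×10^-3)/(4.94×10^-3) = 1.077×10^-11 F. dV/dt = V₀ω·−sin(ωt); at ωt = 6.9629 rad this factor is -0.6286.
I_d = C dV/dt = (1.077×10^-11)(84.5)(203)(-0.6286) = -1.16×10^-7 A.

-1.16×10^-7 A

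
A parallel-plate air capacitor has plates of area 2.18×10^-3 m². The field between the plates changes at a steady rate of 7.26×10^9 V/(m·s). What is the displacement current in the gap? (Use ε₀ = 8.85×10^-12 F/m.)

The displacement current is ε₀ times dΦ_E/dt = ε₀ A dE/dt = (8.85×10^-12)(2.18×10^-3)(7.26×10^9) = 1.40×10^-4 A.

1.40×10^-4 A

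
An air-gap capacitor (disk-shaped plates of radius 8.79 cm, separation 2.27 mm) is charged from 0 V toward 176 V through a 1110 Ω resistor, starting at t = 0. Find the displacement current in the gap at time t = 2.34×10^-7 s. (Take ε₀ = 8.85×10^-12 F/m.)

C = ε₀A/d = (8.85×10^-12)(0.02427)/(2.27×10^-3) = 9.462×10^-11 F, so τ = RC = 1.050×10^-7 s.
The conduction current is I(t) = (V₀/R) e^(−t/τ), and the displacement current between the plates equals it.
t/τ = 2.229; I_d = (176/1110) · e^(−2.229) = (0.1586)(0.1076) = 0.0171 A.

0.0171 A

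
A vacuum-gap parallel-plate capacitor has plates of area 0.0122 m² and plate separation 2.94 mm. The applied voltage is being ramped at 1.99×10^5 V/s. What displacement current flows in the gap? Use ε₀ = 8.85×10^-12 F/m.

C = ε₀A/d = (8.85×10^-12)(0.0122)/(2.94×10^-3) = 3.672×10^-11 F.
I_d = C dV/dt = (3.672×10^-11)(1.99×10^5) = 7.31×10^-6 A.

7.31×10^-6 A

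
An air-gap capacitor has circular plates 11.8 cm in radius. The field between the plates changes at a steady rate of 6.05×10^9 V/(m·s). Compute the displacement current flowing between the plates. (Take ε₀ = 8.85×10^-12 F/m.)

I_d = ε₀ A (dE/dt) = (8.85×10^-12)(0.04374 m²)(6.05×10^9) = 2.34×10^-3 A.

2.34×10^-3 A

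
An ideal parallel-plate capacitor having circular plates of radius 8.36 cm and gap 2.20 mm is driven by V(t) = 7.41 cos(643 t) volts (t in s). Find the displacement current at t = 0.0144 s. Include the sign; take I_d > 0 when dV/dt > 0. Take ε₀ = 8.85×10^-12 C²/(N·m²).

dV/dt = (7.41)(643)·−sin(9.2592) = -785.3 V/s.
I_d = C dV/dt with C = ε₀A/d = (8.85×10^-12)(0.02196)/(2.20×10^-3) = 8.834×10^-11 F, so I_d = (8.834×10^-11)(-785.3) = -6.94×10^-8 A.

-6.94×10^-8 A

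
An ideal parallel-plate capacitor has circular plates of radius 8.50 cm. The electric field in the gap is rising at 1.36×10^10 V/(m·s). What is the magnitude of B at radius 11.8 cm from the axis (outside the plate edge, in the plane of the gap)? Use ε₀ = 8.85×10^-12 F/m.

4.63×10^-9 T

I_d = ε₀ dΦ_E/dt = ε₀ πR² (dE/dt) = (8.85×10^-12)(0.02270)(1.36×10^10) = 2.732×10^-3 A through the full plate area.
For r ≥ R the full I_d is enclosed: B = μ₀ I_d/(2πr) = (4π×10^-7)(2.732×10^-3)/(2π·0.118) = 4.63×10^-9 T.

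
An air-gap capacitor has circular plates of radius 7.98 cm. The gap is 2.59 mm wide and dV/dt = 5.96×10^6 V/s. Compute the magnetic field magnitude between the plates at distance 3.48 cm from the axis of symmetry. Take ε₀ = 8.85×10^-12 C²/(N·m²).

4.45×10^-10 T

I_d = C dV/dt with C = ε₀πR²/d = 6.837×10^-11 F, so I_d = (6.837×10^-11)(5.96×10^6) = 4.075×10^-4 A.
∮B·dl = μ₀ I_d,enc with I_d,enc = I_d r²/R² = 7.750×10^-5 A; so B = μ₀ I_d,enc/(2πr) = 4.45×10^-10 T.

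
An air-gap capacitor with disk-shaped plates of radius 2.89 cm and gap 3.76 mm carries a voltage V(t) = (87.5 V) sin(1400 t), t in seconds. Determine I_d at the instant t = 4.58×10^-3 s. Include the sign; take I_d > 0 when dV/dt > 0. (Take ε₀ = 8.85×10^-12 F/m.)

7.50×10^-7 A

C = ε₀A/d = (8.85×10^-12)(2.624×10^-3)/(3.76×10^-3) = 6.176×10^-12 F. dV/dt = V₀ω·cos(ωt); at ωt = 6.412 rad this factor is 0.9917.
I_d = C dV/dt = (6.176×10^-12)(87.5)(1400)(0.9917) = 7.50×10^-7 A.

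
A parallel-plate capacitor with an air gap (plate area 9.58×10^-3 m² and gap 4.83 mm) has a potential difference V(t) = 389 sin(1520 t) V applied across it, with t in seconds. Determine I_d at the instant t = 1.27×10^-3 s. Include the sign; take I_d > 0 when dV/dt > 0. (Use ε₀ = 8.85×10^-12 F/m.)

C = ε₀A/d = (8.85×10^-12)(9.58×10^-3)/(4.83×10^-3) = 1.755×10^-11 F. dV/dt = V₀ω·cos(ωt); at ωt = 1.9304 rad this factor is -0.3519.
I_d = C dV/dt = (1.755×10^-11)(389)(1520)(-0.3519) = -3.65×10^-6 A.

-3.65×10^-6 A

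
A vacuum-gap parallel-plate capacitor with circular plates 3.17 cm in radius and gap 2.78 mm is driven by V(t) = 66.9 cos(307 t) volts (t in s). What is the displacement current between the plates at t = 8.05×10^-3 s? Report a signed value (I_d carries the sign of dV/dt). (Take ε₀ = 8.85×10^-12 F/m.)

-1.28×10^-7 A

dV/dt = (66.9)(307)·−sin(2.47135) = -1.276×10^4 V/s.
I_d = C dV/dt with C = ε₀A/d = (8.85×10^-12)(3.157×10^-3)/(2.78×10^-3) = 1.005×10^-11 F, so I_d = (1.005×10^-11)(-1.276×10^4) = -1.28×10^-7 A.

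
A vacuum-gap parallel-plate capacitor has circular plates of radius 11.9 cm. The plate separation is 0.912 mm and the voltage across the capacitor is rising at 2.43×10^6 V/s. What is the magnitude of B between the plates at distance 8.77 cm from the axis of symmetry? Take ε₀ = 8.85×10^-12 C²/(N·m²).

1.30×10^-9 T

With E = V/d, dE/dt = 2.664×10^9 V/(m·s) and πR² = 0.04449 m², giving I_d = ε₀ πR² dE/dt = 1.049×10^-3 A.
∮B·dl = μ₀ I_d,enc with I_d,enc = I_d r²/R² = 5.697×10^-4 A; so B = μ₀ I_d,enc/(2πr) = 1.30×10^-9 T.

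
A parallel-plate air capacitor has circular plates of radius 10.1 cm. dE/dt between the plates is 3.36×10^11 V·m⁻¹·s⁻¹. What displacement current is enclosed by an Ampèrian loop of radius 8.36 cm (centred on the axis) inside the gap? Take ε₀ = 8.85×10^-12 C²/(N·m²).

Through the whole plate area (πR² = 0.03205 m²), I_d = ε₀ πR² dE/dt = 0.09530 A.
The field is uniform, so I_d,enc = I_d (r/R)² = (0.09530)(8.36/10.1)² = 0.0653 A.

0.0653 A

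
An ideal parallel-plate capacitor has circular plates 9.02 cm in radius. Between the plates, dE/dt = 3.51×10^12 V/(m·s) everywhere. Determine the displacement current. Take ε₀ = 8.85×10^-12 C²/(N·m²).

I_d = ε₀ A (dE/dt) = (8.85×10^-12)(0.02556 m²)(3.51×10^12) = 0.794 A.

0.794 A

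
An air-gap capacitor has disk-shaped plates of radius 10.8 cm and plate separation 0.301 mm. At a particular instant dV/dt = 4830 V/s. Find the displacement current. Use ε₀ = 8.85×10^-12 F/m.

C = ε₀A/d = (8.85×10^-12)(0.03664)/(3.01×10^-4) = 1.077×10^-9 F.
I_d = C dV/dt = (1.077×10^-9)(4830) = 5.20×10^-6 A.

5.20×10^-6 A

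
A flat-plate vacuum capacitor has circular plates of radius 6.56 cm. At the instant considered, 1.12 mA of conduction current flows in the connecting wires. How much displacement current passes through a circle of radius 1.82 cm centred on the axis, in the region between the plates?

8.62×10^-5 A

Between the plates the displacement current equals the wire current: I_d = 1.12 mA = 1.12×10^-3 A.
The field is uniform, so I_d,enc = I_d (r/R)² = (1.12×10^-3)(1.82/6.56)² = 8.62×10^-5 A.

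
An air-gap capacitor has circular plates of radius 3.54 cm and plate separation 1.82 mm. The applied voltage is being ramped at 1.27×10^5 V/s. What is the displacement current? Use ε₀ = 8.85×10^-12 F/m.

2.43×10^-6 A

E = V/d so dE/dt = (dV/dt)/d = 6.978×10^7 V/(m·s), and I_d = ε₀ A dE/dt = (8.85×10^-12)(3.937×10^-3)(6.978×10^7) = 2.43×10^-6 A.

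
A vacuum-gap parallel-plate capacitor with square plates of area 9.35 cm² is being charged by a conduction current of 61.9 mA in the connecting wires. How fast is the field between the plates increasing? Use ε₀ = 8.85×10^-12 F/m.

7.48×10^12 V/(m·s)

Charge continuity gives I_d = I = 0.0619 A between the plates.
Then dE/dt = I_d/(ε₀A) = 7.48×10^12 V/(m·s).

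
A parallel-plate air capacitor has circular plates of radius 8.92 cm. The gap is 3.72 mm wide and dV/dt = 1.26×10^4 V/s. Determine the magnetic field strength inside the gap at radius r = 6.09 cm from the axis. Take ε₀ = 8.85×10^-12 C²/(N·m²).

With E = V/d, dE/dt = 3.387×10^6 V/(m·s) and πR² = 0.02500 m², giving I_d = ε₀ πR² dE/dt = 7.494×10^-7 A.
An Ampèrian loop of radius r encloses a fraction (r/R)² of I_d. Then B·2πr = μ₀ I_d (r/R)², giving B = μ₀ I_d r/(2πR²) = 1.15×10^-12 T.

1.15×10^-12 T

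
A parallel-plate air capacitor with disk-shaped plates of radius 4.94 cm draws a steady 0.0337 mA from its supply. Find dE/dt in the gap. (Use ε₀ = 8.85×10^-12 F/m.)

4.97×10^8 V/(m·s)

Charge continuity gives I_d = I = 3.37×10^-5 A between the plates.
Inverting I_d = ε₀ A dE/dt gives dE/dt = 3.37×10^-5 / (8.85×10^-12 · 7.667×10^-3) = 4.97×10^8 V/(m·s).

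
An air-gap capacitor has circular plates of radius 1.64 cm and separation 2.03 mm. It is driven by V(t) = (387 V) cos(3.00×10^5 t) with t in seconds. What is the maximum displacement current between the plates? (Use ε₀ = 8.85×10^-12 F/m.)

4.28×10^-4 A

The displacement current equals the conduction current C dV/dt, which peaks at C V₀ ω.
With C = ε₀A/d = (8.85×10^-12)(8.450×10^-4)/(2.03×10^-3) = 3.684×10^-12 F and ω = 3.00×10^5 rad/s, I_d,max = (3.684×10^-12)(387)(3.00×10^5) = 4.28×10^-4 A.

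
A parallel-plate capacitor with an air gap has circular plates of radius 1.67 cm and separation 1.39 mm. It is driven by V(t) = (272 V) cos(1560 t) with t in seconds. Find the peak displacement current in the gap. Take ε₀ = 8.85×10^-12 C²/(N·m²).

(dE/dt)_max = V₀ω/d = 3.053×10^8 V/(m·s); ω = 1560 rad/s.
I_d,max = ε₀ A (dE/dt)_max = (8.85×10^-12)(8.762×10^-4)(3.053×10^8) = 2.37×10^-6 A.

2.37×10^-6 A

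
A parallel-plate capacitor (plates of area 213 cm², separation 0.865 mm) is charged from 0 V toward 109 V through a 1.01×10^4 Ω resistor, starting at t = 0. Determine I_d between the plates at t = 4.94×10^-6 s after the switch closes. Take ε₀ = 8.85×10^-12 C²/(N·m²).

1.14×10^-3 A

C = ε₀A/d = (8.85×10^-12)(0.0213)/(8.65×10^-4) = 2.179×10^-10 F, so τ = RC = 2.201×10^-6 s.
The conduction current is I(t) = (V₀/R) e^(−t/τ), and the displacement current between the plates equals it.
t/τ = 2.244; I_d = (109/1.01×10^4) · e^(−2.244) = (0.01079)(0.1060) = 1.14×10^-3 A.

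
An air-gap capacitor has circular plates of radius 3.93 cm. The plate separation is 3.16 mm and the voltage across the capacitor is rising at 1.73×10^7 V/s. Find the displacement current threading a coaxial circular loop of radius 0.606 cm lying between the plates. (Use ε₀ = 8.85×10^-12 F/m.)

5.59×10^-6 A

I_d = C dV/dt with C = ε₀πR²/d = 1.359×10^-11 F, so I_d = (1.359×10^-11)(1.73×10^7) = 2.351×10^-4 A.
The field is uniform, so I_d,enc = I_d (r/R)² = (2.351×10^-4)(0.606/3.93)² = 5.59×10^-6 A.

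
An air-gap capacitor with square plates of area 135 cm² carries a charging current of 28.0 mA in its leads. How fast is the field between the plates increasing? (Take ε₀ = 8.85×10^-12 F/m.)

Charge continuity gives I_d = I = 0.0280 A between the plates.
Inverting I_d = ε₀ A dE/dt gives dE/dt = 0.0280 / (8.85×10^-12 · 0.0135) = 2.34×10^11 V/(m·s).

2.34×10^11 V/(m·s)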